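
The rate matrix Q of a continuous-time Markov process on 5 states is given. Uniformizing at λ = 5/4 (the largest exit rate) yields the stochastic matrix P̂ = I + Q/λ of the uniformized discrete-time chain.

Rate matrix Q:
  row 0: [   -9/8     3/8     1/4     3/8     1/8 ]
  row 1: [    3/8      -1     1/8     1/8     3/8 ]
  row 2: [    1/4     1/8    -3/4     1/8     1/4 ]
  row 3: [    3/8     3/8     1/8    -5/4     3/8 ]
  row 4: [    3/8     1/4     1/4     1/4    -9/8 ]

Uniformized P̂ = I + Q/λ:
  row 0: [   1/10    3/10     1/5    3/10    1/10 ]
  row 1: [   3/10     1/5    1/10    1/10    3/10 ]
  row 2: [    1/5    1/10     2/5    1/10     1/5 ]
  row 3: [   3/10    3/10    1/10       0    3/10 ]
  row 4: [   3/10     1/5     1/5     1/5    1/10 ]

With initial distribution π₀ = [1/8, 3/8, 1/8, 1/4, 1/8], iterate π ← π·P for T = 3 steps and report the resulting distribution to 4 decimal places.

π = [0.2339, 0.2198, 0.2011, 0.1481, 0.1971]

t=0: π = [0.1250, 0.3750, 0.1250, 0.2500, 0.1250]
t=1: π = [0.2625, 0.2250, 0.1625, 0.1125, 0.2375]
t=2: π = [0.2313, 0.2213, 0.1988, 0.1650, 0.1838]
t=3: π = [0.2339, 0.2198, 0.2011, 0.1481, 0.1971]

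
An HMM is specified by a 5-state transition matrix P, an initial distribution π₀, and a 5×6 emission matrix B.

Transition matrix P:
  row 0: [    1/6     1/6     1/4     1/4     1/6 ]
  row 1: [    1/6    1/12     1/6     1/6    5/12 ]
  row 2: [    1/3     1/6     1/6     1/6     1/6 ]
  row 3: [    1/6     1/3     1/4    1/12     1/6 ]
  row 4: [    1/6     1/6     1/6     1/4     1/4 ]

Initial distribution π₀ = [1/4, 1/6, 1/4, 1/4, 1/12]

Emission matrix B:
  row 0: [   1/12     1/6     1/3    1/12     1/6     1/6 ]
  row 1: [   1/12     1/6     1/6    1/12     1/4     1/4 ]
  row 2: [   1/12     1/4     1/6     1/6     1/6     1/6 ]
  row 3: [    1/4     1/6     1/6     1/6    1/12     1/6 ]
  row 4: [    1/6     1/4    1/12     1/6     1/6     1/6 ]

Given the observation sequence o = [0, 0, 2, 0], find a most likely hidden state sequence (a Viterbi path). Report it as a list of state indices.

t=0: δ = [2.083e-02, 1.389e-02, 2.083e-02, 6.250e-02, 1.389e-02]  (obs o_0=0)
t=1: δ = [8.681e-04, 1.736e-03, 1.302e-03, 1.302e-03, 1.736e-03]  ψ = [3, 3, 3, 0, 3]  (obs o_1=0)
t=2: δ = [1.447e-04, 7.234e-05, 5.425e-05, 7.234e-05, 6.028e-05]  ψ = [2, 3, 3, 4, 1]  (obs o_2=2)
t=3: δ = [2.009e-06, 2.009e-06, 3.014e-06, 9.042e-06, 5.023e-06]  ψ = [0, 0, 0, 0, 1]  (obs o_3=0)
backtrack: best end state = 3; path = [3, 2, 0, 3]

path = [3, 2, 0, 3]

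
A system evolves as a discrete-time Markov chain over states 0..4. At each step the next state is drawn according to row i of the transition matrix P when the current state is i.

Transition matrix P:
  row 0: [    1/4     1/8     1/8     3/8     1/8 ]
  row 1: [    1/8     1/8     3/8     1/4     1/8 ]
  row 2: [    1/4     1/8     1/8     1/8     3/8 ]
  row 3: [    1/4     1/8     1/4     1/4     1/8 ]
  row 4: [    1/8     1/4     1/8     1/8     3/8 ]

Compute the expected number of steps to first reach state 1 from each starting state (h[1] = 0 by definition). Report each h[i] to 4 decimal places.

First-step conditioning: h[1] = 0; for i ≠ 1, h[i] = 1 + Σ_k P[i][k]·h[k].
  h[0] = 1 + 1/4·h[0] + 1/8·h[2] + 3/8·h[3] + 1/8·h[4]
  h[2] = 1 + 1/4·h[0] + 1/8·h[2] + 1/8·h[3] + 3/8·h[4]
  h[3] = 1 + 1/4·h[0] + 1/4·h[2] + 1/4·h[3] + 1/8·h[4]
  h[4] = 1 + 1/8·h[0] + 1/8·h[2] + 1/8·h[3] + 3/8·h[4]
Solving the 4×4 linear system over states ≠ 1 gives exactly h = [256/39, 0, 1720/273, 1784/273, 1496/273] (h[1] = 0 is the target).

h = [6.5641, 0.0000, 6.3004, 6.5348, 5.4799]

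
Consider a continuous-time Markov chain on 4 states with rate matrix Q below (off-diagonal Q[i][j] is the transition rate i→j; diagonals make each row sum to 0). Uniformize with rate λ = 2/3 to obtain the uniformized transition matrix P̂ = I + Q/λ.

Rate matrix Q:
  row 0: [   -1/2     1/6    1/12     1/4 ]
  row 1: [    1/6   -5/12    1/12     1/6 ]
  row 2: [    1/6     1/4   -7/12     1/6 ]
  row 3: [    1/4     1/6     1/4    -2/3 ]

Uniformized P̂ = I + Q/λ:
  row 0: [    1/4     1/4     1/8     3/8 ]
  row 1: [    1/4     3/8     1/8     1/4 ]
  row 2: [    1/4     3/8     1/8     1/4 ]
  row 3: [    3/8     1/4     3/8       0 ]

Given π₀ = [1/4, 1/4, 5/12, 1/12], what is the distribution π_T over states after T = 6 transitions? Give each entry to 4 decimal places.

t=0: π = [0.2500, 0.2500, 0.4167, 0.0833]
t=1: π = [0.2604, 0.3333, 0.1458, 0.2604]
t=2: π = [0.2826, 0.3099, 0.1901, 0.2174]
t=3: π = [0.2772, 0.3125, 0.1794, 0.2310]
t=4: π = [0.2789, 0.3115, 0.1827, 0.2269]
t=5: π = [0.2784, 0.3118, 0.1817, 0.2281]
t=6: π = [0.2785, 0.3117, 0.1820, 0.2278]

π = [0.2785, 0.3117, 0.1820, 0.2278]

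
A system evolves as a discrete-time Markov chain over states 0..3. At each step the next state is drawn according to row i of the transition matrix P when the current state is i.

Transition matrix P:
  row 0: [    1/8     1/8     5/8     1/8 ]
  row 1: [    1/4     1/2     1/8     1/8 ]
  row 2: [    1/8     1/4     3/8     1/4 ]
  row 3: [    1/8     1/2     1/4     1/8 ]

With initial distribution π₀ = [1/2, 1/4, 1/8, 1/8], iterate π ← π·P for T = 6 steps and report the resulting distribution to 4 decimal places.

π = [0.1700, 0.3595, 0.3072, 0.1634]

t=0: π = [0.5000, 0.2500, 0.1250, 0.1250]
t=1: π = [0.1563, 0.2813, 0.4219, 0.1406]
t=2: π = [0.1602, 0.3359, 0.3262, 0.1777]
t=3: π = [0.1670, 0.3584, 0.3088, 0.1658]
t=4: π = [0.1698, 0.3602, 0.3064, 0.1636]
t=5: π = [0.1700, 0.3597, 0.3070, 0.1633]
t=6: π = [0.1700, 0.3595, 0.3072, 0.1634]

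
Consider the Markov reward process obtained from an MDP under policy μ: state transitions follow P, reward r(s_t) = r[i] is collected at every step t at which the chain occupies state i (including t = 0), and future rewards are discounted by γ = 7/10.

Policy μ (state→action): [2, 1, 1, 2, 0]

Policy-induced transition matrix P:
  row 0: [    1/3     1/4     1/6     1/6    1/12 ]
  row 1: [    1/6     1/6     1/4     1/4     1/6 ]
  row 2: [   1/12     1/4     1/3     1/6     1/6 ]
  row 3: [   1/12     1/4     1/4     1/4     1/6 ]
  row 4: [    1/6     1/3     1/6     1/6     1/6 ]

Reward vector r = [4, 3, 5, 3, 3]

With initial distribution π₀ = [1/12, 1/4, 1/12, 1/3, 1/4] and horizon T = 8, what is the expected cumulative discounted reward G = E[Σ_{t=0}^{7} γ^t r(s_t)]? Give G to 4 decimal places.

G = 11.0235

t=0: π = [0.0833, 0.2500, 0.0833, 0.3333, 0.2500], E[r] = 3.2500, γ^t·E[r] = 3.250000, running G = 3.250000
t=1: π = [0.1458, 0.2500, 0.2292, 0.2153, 0.1597], E[r] = 3.6042, γ^t·E[r] = 2.522917, running G = 5.772917
t=2: π = [0.1539, 0.2425, 0.2436, 0.2054, 0.1545], E[r] = 3.6412, γ^t·E[r] = 1.784190, running G = 7.557106
t=3: π = [0.1549, 0.2427, 0.2446, 0.2040, 0.1538], E[r] = 3.6441, γ^t·E[r] = 1.249925, running G = 8.807032
t=4: π = [0.1551, 0.2426, 0.2447, 0.2039, 0.1538], E[r] = 3.6444, γ^t·E[r] = 0.875023, running G = 9.682055
t=5: π = [0.1551, 0.2426, 0.2446, 0.2039, 0.1537], E[r] = 3.6444, γ^t·E[r] = 0.612521, running G = 10.294575
t=6: π = [0.1551, 0.2426, 0.2446, 0.2039, 0.1537], E[r] = 3.6444, γ^t·E[r] = 0.428765, running G = 10.723340
t=7: π = [0.1551, 0.2426, 0.2446, 0.2039, 0.1537], E[r] = 3.6444, γ^t·E[r] = 0.300135, running G = 11.023476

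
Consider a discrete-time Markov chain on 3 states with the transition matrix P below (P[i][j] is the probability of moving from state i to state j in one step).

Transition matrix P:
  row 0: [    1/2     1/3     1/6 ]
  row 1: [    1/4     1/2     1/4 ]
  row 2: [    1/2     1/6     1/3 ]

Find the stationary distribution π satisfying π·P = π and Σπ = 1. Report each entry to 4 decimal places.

Balance equations π_j = Σ_i π_i·P[i][j]:
  π_0 = 1/2·π_0 + 1/4·π_1 + 1/2·π_2
  π_1 = 1/3·π_0 + 1/2·π_1 + 1/6·π_2
  normalize: π_0 + π_1 + π_2 = 1
Solving the linear system gives exactly π = [7/17, 6/17, 4/17].

π = [0.4118, 0.3529, 0.2353]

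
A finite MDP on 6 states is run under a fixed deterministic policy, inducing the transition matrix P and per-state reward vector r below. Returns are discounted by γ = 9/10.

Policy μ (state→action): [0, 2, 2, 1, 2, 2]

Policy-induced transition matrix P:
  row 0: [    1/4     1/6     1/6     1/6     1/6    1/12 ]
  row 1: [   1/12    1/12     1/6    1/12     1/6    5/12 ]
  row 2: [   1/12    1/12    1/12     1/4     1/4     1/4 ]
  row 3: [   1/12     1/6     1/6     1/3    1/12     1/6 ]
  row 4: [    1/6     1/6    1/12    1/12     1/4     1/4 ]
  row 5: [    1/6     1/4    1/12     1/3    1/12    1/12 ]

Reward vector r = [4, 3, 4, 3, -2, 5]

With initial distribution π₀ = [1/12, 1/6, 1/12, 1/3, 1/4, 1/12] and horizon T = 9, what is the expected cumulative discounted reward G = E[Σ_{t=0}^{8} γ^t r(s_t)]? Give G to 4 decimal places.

G = 16.9117

t=0: π = [0.0833, 0.1667, 0.0833, 0.3333, 0.2500, 0.0833], E[r] = 2.0833, γ^t·E[r] = 2.083333, running G = 2.083333
t=1: π = [0.1250, 0.1528, 0.1319, 0.2083, 0.1597, 0.2222], E[r] = 2.9028, γ^t·E[r] = 2.612500, running G = 4.695833
t=2: π = [0.1360, 0.1615, 0.1238, 0.2234, 0.1551, 0.2002], E[r] = 2.8848, γ^t·E[r] = 2.336719, running G = 7.032552
t=3: π = [0.1356, 0.1596, 0.1267, 0.2212, 0.1546, 0.2023], E[r] = 2.8938, γ^t·E[r] = 2.109586, running G = 9.142138
t=4: π = [0.1357, 0.1597, 0.1264, 0.2216, 0.1548, 0.2019], E[r] = 2.8916, γ^t·E[r] = 1.897196, running G = 11.039334
t=5: π = [0.1357, 0.1597, 0.1264, 0.2216, 0.1548, 0.2019], E[r] = 2.8918, γ^t·E[r] = 1.707584, running G = 12.746918
t=6: π = [0.1357, 0.1597, 0.1264, 0.2216, 0.1548, 0.2019], E[r] = 2.8918, γ^t·E[r] = 1.536809, running G = 14.283727
t=7: π = [0.1357, 0.1597, 0.1264, 0.2216, 0.1548, 0.2019], E[r] = 2.8918, γ^t·E[r] = 1.383129, running G = 15.666857
t=8: π = [0.1357, 0.1597, 0.1264, 0.2216, 0.1548, 0.2019], E[r] = 2.8918, γ^t·E[r] = 1.244816, running G = 16.911673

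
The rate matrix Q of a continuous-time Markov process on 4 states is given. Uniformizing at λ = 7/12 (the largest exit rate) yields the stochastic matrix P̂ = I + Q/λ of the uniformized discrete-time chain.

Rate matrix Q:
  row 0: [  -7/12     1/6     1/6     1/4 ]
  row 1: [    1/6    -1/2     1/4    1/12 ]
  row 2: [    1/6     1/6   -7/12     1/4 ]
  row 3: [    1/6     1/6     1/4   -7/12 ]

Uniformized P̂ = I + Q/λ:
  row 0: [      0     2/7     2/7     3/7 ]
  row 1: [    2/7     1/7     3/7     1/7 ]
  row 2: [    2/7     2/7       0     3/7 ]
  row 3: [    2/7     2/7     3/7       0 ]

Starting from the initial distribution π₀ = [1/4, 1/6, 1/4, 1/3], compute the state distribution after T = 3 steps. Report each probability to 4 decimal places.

t=0: π = [0.2500, 0.1667, 0.2500, 0.3333]
t=1: π = [0.2143, 0.2619, 0.2857, 0.2381]
t=2: π = [0.2245, 0.2483, 0.2755, 0.2517]
t=3: π = [0.2216, 0.2502, 0.2784, 0.2498]

π = [0.2216, 0.2502, 0.2784, 0.2498]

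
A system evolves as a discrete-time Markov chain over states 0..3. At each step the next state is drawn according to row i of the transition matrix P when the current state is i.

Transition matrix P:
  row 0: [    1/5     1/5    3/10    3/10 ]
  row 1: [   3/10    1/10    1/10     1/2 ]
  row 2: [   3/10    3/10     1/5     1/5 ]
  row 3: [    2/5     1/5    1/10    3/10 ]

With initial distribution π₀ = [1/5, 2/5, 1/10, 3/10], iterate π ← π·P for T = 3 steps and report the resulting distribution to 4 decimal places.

π = [0.3013, 0.1979, 0.1789, 0.3219]

t=0: π = [0.2000, 0.4000, 0.1000, 0.3000]
t=1: π = [0.3100, 0.1700, 0.1500, 0.3700]
t=2: π = [0.3060, 0.1980, 0.1770, 0.3190]
t=3: π = [0.3013, 0.1979, 0.1789, 0.3219]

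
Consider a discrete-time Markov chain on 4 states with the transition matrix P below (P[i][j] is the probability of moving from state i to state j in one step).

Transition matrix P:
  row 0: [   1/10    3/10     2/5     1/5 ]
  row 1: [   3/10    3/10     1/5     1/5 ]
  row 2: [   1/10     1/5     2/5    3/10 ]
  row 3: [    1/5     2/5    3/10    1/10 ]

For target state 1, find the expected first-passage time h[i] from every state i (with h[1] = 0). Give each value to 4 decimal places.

h = [3.5238, 0.0000, 3.8413, 3.1746]

First-step conditioning: h[1] = 0; for i ≠ 1, h[i] = 1 + Σ_k P[i][k]·h[k].
  h[0] = 1 + 1/10·h[0] + 2/5·h[2] + 1/5·h[3]
  h[2] = 1 + 1/10·h[0] + 2/5·h[2] + 3/10·h[3]
  h[3] = 1 + 1/5·h[0] + 3/10·h[2] + 1/10·h[3]
Solving the 3×3 linear system over states ≠ 1 gives exactly h = [74/21, 0, 242/63, 200/63] (h[1] = 0 is the target).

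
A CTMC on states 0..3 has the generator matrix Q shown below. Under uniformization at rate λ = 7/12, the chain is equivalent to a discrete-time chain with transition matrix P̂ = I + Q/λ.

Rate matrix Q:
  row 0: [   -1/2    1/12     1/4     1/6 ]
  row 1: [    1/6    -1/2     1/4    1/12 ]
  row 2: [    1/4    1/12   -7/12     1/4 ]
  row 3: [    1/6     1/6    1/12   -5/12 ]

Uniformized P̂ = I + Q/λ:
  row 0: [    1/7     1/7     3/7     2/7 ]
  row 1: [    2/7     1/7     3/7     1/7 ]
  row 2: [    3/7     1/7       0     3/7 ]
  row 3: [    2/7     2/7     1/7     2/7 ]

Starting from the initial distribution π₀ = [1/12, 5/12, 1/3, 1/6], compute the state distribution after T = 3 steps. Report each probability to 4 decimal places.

π = [0.2821, 0.1851, 0.2376, 0.2952]

t=0: π = [0.0833, 0.4167, 0.3333, 0.1667]
t=1: π = [0.3214, 0.1667, 0.2381, 0.2738]
t=2: π = [0.2738, 0.1820, 0.2483, 0.2959]
t=3: π = [0.2821, 0.1851, 0.2376, 0.2952]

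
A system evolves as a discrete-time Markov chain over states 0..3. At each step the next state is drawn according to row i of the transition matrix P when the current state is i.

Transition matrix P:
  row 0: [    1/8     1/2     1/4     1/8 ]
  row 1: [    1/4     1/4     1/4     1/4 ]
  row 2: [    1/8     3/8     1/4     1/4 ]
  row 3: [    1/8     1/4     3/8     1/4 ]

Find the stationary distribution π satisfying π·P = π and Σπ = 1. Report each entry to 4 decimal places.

Balance equations π_j = Σ_i π_i·P[i][j]:
  π_0 = 1/8·π_0 + 1/4·π_1 + 1/8·π_2 + 1/8·π_3
  π_1 = 1/2·π_0 + 1/4·π_1 + 3/8·π_2 + 1/4·π_3
  π_2 = 1/4·π_0 + 1/4·π_1 + 1/4·π_2 + 3/8·π_3
  normalize: π_0 + π_1 + π_2 + π_3 = 1
Solving the linear system gives exactly π = [94/567, 185/567, 158/567, 130/567].

π = [0.1658, 0.3263, 0.2787, 0.2293]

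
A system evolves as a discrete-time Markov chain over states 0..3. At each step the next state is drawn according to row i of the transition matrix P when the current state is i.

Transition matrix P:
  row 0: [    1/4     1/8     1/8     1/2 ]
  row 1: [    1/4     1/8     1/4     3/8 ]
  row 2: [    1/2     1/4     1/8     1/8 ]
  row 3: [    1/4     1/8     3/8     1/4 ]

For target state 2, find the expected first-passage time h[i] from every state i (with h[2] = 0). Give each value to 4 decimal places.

First-step conditioning: h[2] = 0; for i ≠ 2, h[i] = 1 + Σ_k P[i][k]·h[k].
  h[0] = 1 + 1/4·h[0] + 1/8·h[1] + 1/2·h[3]
  h[1] = 1 + 1/4·h[0] + 1/8·h[1] + 3/8·h[3]
  h[3] = 1 + 1/4·h[0] + 1/8·h[1] + 1/4·h[3]
Solving the 3×3 linear system over states ≠ 2 gives exactly h = [80/19, 72/19, 0, 64/19] (h[2] = 0 is the target).

h = [4.2105, 3.7895, 0.0000, 3.3684]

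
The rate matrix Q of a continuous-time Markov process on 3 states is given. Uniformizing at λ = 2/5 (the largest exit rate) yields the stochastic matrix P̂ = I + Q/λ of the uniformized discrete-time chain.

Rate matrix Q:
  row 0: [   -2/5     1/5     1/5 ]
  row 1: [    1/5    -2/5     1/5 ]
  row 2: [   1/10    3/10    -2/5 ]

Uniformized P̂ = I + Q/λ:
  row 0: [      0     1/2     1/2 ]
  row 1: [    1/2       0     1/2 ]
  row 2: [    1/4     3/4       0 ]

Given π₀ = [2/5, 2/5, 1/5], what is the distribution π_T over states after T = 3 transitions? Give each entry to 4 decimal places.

π = [0.2875, 0.3625, 0.3500]

t=0: π = [0.4000, 0.4000, 0.2000]
t=1: π = [0.2500, 0.3500, 0.4000]
t=2: π = [0.2750, 0.4250, 0.3000]
t=3: π = [0.2875, 0.3625, 0.3500]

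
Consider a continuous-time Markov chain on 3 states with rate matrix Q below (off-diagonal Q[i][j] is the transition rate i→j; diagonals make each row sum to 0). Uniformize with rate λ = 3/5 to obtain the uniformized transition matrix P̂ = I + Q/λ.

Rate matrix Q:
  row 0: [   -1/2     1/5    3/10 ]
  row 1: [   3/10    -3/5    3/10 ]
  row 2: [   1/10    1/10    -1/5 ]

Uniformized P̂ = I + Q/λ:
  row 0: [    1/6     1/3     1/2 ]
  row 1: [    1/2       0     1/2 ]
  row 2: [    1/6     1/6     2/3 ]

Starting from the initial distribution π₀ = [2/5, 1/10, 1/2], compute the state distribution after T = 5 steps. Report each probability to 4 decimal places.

π = [0.2246, 0.1755, 0.6000]

t=0: π = [0.4000, 0.1000, 0.5000]
t=1: π = [0.2000, 0.2167, 0.5833]
t=2: π = [0.2389, 0.1639, 0.5972]
t=3: π = [0.2213, 0.1792, 0.5995]
t=4: π = [0.2264, 0.1737, 0.5999]
t=5: π = [0.2246, 0.1755, 0.6000]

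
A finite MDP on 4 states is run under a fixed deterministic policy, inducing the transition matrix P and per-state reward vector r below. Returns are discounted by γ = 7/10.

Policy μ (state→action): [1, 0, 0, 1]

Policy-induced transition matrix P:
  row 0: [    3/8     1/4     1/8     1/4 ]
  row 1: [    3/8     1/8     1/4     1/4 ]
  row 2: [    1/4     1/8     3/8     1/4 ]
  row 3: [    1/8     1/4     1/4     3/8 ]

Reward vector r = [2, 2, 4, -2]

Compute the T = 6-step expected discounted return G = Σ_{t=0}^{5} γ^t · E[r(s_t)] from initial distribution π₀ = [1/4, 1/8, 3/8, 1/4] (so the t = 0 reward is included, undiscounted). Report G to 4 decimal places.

t=0: π = [0.2500, 0.1250, 0.3750, 0.2500], E[r] = 1.7500, γ^t·E[r] = 1.750000, running G = 1.750000
t=1: π = [0.2656, 0.1875, 0.2656, 0.2813], E[r] = 1.4063, γ^t·E[r] = 0.984375, running G = 2.734375
t=2: π = [0.2715, 0.1934, 0.2500, 0.2852], E[r] = 1.3594, γ^t·E[r] = 0.666094, running G = 3.400469
t=3: π = [0.2725, 0.1946, 0.2473, 0.2856], E[r] = 1.3521, γ^t·E[r] = 0.463753, running G = 3.864222
t=4: π = [0.2727, 0.1948, 0.2469, 0.2857], E[r] = 1.3509, γ^t·E[r] = 0.324349, running G = 4.188571
t=5: π = [0.2727, 0.1948, 0.2468, 0.2857], E[r] = 1.3507, γ^t·E[r] = 0.227011, running G = 4.415582

G = 4.4156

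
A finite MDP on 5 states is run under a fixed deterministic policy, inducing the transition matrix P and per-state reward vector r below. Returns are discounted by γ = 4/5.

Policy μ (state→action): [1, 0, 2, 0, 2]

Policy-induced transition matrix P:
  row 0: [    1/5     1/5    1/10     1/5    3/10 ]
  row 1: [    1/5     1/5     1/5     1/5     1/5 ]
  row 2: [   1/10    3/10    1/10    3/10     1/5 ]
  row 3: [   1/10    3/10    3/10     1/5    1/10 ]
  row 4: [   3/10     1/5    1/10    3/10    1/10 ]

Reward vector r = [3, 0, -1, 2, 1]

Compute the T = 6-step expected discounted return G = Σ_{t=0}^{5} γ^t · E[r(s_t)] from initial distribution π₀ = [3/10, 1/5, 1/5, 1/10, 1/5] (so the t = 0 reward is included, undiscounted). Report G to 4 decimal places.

G = 3.8972

t=0: π = [0.3000, 0.2000, 0.2000, 0.1000, 0.2000], E[r] = 1.1000, γ^t·E[r] = 1.100000, running G = 1.100000
t=1: π = [0.1900, 0.2300, 0.1400, 0.2400, 0.2000], E[r] = 1.1100, γ^t·E[r] = 0.888000, running G = 1.988000
t=2: π = [0.1820, 0.2380, 0.1710, 0.2340, 0.1750], E[r] = 1.0180, γ^t·E[r] = 0.651520, running G = 2.639520
t=3: π = [0.1770, 0.2405, 0.1706, 0.2346, 0.1773], E[r] = 1.0069, γ^t·E[r] = 0.515533, running G = 3.155053
t=4: π = [0.1772, 0.2405, 0.1710, 0.2348, 0.1765], E[r] = 1.0068, γ^t·E[r] = 0.412365, running G = 3.567418
t=5: π = [0.1771, 0.2406, 0.1710, 0.2347, 0.1766], E[r] = 1.0063, γ^t·E[r] = 0.329745, running G = 3.897163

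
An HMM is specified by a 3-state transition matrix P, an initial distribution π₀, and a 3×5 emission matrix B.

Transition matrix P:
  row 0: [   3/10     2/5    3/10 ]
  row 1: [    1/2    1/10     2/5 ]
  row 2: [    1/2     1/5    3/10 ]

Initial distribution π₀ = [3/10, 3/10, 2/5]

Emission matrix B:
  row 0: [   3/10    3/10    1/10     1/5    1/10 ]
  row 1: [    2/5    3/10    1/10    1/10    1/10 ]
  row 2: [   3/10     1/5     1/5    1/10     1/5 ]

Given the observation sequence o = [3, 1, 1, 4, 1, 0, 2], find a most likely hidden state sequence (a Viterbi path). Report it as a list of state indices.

t=0: δ = [6.000e-02, 3.000e-02, 4.000e-02]  (obs o_0=3)
t=1: δ = [6.000e-03, 7.200e-03, 3.600e-03]  ψ = [2, 0, 0]  (obs o_1=1)
t=2: δ = [1.080e-03, 7.200e-04, 5.760e-04]  ψ = [1, 0, 1]  (obs o_2=1)
t=3: δ = [3.600e-05, 4.320e-05, 6.480e-05]  ψ = [1, 0, 0]  (obs o_3=4)
t=4: δ = [9.720e-06, 4.320e-06, 3.888e-06]  ψ = [2, 0, 2]  (obs o_4=1)
t=5: δ = [8.748e-07, 1.555e-06, 8.748e-07]  ψ = [0, 0, 0]  (obs o_5=0)
t=6: δ = [7.776e-08, 3.499e-08, 1.244e-07]  ψ = [1, 0, 1]  (obs o_6=2)
backtrack: best end state = 2; path = [0, 1, 0, 2, 0, 1, 2]

path = [0, 1, 0, 2, 0, 1, 2]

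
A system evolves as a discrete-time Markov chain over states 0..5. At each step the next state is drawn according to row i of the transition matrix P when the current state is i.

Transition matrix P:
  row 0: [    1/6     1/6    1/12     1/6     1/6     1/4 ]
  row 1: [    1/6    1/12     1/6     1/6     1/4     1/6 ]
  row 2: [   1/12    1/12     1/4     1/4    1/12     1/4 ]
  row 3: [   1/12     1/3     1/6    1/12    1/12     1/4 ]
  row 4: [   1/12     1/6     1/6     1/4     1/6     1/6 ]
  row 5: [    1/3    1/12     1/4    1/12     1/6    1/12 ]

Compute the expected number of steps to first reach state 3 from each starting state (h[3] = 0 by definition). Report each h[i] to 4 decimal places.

h = [5.6148, 5.5092, 5.1176, 0.0000, 5.0773, 5.9523]

First-step conditioning: h[3] = 0; for i ≠ 3, h[i] = 1 + Σ_k P[i][k]·h[k].
  h[0] = 1 + 1/6·h[0] + 1/6·h[1] + 1/12·h[2] + 1/6·h[4] + 1/4·h[5]
  h[1] = 1 + 1/6·h[0] + 1/12·h[1] + 1/6·h[2] + 1/4·h[4] + 1/6·h[5]
  h[2] = 1 + 1/12·h[0] + 1/12·h[1] + 1/4·h[2] + 1/12·h[4] + 1/4·h[5]
  h[4] = 1 + 1/12·h[0] + 1/6·h[1] + 1/6·h[2] + 1/6·h[4] + 1/6·h[5]
  h[5] = 1 + 1/3·h[0] + 1/12·h[1] + 1/4·h[2] + 1/6·h[4] + 1/12·h[5]
Solving the 5×5 linear system over states ≠ 3 gives exactly h = [132132/23533, 129648/23533, 120432/23533, 0, 119484/23533, 140076/23533] (h[3] = 0 is the target).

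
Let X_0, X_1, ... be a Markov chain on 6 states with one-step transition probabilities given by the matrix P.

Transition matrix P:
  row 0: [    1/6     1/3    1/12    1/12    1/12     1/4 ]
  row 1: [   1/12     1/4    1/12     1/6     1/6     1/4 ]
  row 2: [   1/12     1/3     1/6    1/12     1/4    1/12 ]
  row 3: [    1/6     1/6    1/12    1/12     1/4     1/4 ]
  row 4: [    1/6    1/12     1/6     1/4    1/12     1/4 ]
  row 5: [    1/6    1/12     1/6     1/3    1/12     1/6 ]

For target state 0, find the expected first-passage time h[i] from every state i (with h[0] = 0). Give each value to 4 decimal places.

First-step conditioning: h[0] = 0; for i ≠ 0, h[i] = 1 + Σ_k P[i][k]·h[k].
  h[1] = 1 + 1/4·h[1] + 1/12·h[2] + 1/6·h[3] + 1/6·h[4] + 1/4·h[5]
  h[2] = 1 + 1/3·h[1] + 1/6·h[2] + 1/12·h[3] + 1/4·h[4] + 1/12·h[5]
  h[3] = 1 + 1/6·h[1] + 1/12·h[2] + 1/12·h[3] + 1/4·h[4] + 1/4·h[5]
  h[4] = 1 + 1/12·h[1] + 1/6·h[2] + 1/4·h[3] + 1/12·h[4] + 1/4·h[5]
  h[5] = 1 + 1/12·h[1] + 1/6·h[2] + 1/3·h[3] + 1/12·h[4] + 1/6·h[5]
Solving the 5×5 linear system over states ≠ 0 gives exactly h = [0, 96728/12595, 98184/12595, 88676/12595, 17756/2519, 88772/12595] (h[0] = 0 is the target).

h = [0.0000, 7.6799, 7.7955, 7.0406, 7.0488, 7.0482]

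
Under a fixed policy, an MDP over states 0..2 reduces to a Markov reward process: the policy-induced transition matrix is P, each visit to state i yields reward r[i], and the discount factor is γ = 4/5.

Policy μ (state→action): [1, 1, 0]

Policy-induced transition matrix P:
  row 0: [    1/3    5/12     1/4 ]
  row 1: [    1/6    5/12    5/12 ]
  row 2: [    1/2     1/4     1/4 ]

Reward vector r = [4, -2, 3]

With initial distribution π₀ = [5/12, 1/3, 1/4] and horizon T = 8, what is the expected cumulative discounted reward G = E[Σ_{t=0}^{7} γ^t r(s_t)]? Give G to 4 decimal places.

t=0: π = [0.4167, 0.3333, 0.2500], E[r] = 1.7500, γ^t·E[r] = 1.750000, running G = 1.750000
t=1: π = [0.3194, 0.3750, 0.3056], E[r] = 1.4444, γ^t·E[r] = 1.155556, running G = 2.905556
t=2: π = [0.3218, 0.3657, 0.3125], E[r] = 1.4931, γ^t·E[r] = 0.955556, running G = 3.861111
t=3: π = [0.3245, 0.3646, 0.3110], E[r] = 1.5015, γ^t·E[r] = 0.768790, running G = 4.629901
t=4: π = [0.3244, 0.3648, 0.3108], E[r] = 1.5002, γ^t·E[r] = 0.614479, running G = 5.244380
t=5: π = [0.3243, 0.3649, 0.3108], E[r] = 1.5000, γ^t·E[r] = 0.491506, running G = 5.735886
t=6: π = [0.3243, 0.3649, 0.3108], E[r] = 1.5000, γ^t·E[r] = 0.393215, running G = 6.129101
t=7: π = [0.3243, 0.3649, 0.3108], E[r] = 1.5000, γ^t·E[r] = 0.314573, running G = 6.443674

G = 6.4437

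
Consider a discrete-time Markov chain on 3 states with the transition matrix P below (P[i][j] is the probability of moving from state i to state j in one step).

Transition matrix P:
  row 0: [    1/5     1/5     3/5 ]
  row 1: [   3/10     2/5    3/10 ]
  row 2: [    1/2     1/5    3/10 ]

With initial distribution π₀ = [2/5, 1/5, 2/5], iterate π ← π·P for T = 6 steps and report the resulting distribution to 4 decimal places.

π = [0.3462, 0.2500, 0.4038]

t=0: π = [0.4000, 0.2000, 0.4000]
t=1: π = [0.3400, 0.2400, 0.4200]
t=2: π = [0.3500, 0.2480, 0.4020]
t=3: π = [0.3454, 0.2496, 0.4050]
t=4: π = [0.3465, 0.2499, 0.4036]
t=5: π = [0.3461, 0.2500, 0.4039]
t=6: π = [0.3462, 0.2500, 0.4038]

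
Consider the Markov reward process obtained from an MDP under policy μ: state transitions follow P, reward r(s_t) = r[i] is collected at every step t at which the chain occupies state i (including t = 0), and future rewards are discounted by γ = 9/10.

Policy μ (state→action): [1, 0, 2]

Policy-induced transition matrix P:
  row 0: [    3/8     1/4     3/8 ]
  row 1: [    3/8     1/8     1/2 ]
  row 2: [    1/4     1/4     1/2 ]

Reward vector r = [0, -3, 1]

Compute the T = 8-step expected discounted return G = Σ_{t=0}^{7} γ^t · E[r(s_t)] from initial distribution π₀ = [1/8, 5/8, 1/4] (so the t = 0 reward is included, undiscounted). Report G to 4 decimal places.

t=0: π = [0.1250, 0.6250, 0.2500], E[r] = -1.6250, γ^t·E[r] = -1.625000, running G = -1.625000
t=1: π = [0.3438, 0.1719, 0.4844], E[r] = -0.0313, γ^t·E[r] = -0.028125, running G = -1.653125
t=2: π = [0.3145, 0.2285, 0.4570], E[r] = -0.2285, γ^t·E[r] = -0.185098, running G = -1.838223
t=3: π = [0.3179, 0.2214, 0.4607], E[r] = -0.2036, γ^t·E[r] = -0.148434, running G = -1.986657
t=4: π = [0.3174, 0.2223, 0.4603], E[r] = -0.2067, γ^t·E[r] = -0.135613, running G = -2.122270
t=5: π = [0.3175, 0.2222, 0.4603], E[r] = -0.2063, γ^t·E[r] = -0.121822, running G = -2.244092
t=6: π = [0.3175, 0.2222, 0.4603], E[r] = -0.2064, γ^t·E[r] = -0.109665, running G = -2.353757
t=7: π = [0.3175, 0.2222, 0.4603], E[r] = -0.2063, γ^t·E[r] = -0.098696, running G = -2.452453

G = -2.4525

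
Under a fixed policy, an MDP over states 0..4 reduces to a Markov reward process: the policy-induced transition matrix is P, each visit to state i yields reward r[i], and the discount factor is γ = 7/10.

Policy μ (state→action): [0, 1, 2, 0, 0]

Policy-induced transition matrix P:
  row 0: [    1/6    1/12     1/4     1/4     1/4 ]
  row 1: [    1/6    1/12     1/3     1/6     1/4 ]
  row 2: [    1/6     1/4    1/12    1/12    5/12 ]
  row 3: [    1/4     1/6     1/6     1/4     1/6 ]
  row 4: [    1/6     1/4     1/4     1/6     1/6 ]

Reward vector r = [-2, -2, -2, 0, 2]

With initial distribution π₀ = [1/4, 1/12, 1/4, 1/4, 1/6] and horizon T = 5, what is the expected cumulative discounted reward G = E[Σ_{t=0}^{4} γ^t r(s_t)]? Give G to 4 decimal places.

t=0: π = [0.2500, 0.0833, 0.2500, 0.2500, 0.1667], E[r] = -0.8333, γ^t·E[r] = -0.833333, running G = -0.833333
t=1: π = [0.1875, 0.1736, 0.1944, 0.1875, 0.2569], E[r] = -0.5972, γ^t·E[r] = -0.418056, running G = -1.251389
t=2: π = [0.1823, 0.1742, 0.2164, 0.1817, 0.2454], E[r] = -0.6551, γ^t·E[r] = -0.320995, running G = -1.572384
t=3: π = [0.1818, 0.1754, 0.2133, 0.1790, 0.2505], E[r] = -0.6401, γ^t·E[r] = -0.219569, running G = -1.791953
t=4: π = [0.1816, 0.1755, 0.2142, 0.1790, 0.2498], E[r] = -0.6430, γ^t·E[r] = -0.154393, running G = -1.946346

G = -1.9463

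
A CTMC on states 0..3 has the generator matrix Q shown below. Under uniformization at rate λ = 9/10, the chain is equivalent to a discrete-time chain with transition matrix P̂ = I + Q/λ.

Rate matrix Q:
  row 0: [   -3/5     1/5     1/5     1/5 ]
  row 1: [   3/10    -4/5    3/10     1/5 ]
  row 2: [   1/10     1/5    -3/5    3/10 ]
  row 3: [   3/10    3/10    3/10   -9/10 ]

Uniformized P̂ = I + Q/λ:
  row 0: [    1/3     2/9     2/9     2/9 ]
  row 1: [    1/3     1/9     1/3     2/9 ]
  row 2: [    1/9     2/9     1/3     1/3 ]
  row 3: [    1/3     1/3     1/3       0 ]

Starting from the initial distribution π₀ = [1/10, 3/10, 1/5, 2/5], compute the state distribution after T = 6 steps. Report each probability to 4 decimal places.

π = [0.2658, 0.2209, 0.3038, 0.2095]

t=0: π = [0.1000, 0.3000, 0.2000, 0.4000]
t=1: π = [0.2889, 0.2333, 0.3222, 0.1556]
t=2: π = [0.2617, 0.2136, 0.3012, 0.2235]
t=3: π = [0.2664, 0.2233, 0.3043, 0.2060]
t=4: π = [0.2657, 0.2203, 0.3037, 0.2102]
t=5: π = [0.2658, 0.2211, 0.3038, 0.2092]
t=6: π = [0.2658, 0.2209, 0.3038, 0.2095]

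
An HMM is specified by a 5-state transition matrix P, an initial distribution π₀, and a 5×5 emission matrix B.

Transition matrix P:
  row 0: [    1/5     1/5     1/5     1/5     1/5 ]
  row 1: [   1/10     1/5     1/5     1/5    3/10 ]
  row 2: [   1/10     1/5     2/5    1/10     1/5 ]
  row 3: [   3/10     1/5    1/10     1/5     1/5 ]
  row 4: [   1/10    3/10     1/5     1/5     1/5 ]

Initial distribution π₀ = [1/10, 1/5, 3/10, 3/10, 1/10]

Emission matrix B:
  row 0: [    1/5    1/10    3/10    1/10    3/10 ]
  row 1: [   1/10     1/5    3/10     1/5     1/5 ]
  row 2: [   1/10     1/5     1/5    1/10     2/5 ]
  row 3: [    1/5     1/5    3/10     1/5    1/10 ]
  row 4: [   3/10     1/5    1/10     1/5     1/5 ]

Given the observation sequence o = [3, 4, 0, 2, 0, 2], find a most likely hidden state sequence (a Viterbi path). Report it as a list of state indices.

t=0: δ = [1.000e-02, 4.000e-02, 3.000e-02, 6.000e-02, 2.000e-02]  (obs o_0=3)
t=1: δ = [5.400e-03, 2.400e-03, 4.800e-03, 1.200e-03, 2.400e-03]  ψ = [3, 3, 2, 3, 1]  (obs o_1=4)
t=2: δ = [2.160e-04, 1.080e-04, 1.920e-04, 2.160e-04, 3.240e-04]  ψ = [0, 0, 2, 0, 0]  (obs o_2=0)
t=3: δ = [1.944e-05, 2.916e-05, 1.536e-05, 1.944e-05, 6.480e-06]  ψ = [3, 4, 2, 4, 4]  (obs o_3=2)
t=4: δ = [1.166e-06, 5.832e-07, 6.144e-07, 1.166e-06, 2.624e-06]  ψ = [3, 1, 2, 1, 1]  (obs o_4=0)
t=5: δ = [1.050e-07, 2.362e-07, 1.050e-07, 1.575e-07, 5.249e-08]  ψ = [3, 4, 4, 4, 4]  (obs o_5=2)
backtrack: best end state = 1; path = [3, 0, 4, 1, 4, 1]

path = [3, 0, 4, 1, 4, 1]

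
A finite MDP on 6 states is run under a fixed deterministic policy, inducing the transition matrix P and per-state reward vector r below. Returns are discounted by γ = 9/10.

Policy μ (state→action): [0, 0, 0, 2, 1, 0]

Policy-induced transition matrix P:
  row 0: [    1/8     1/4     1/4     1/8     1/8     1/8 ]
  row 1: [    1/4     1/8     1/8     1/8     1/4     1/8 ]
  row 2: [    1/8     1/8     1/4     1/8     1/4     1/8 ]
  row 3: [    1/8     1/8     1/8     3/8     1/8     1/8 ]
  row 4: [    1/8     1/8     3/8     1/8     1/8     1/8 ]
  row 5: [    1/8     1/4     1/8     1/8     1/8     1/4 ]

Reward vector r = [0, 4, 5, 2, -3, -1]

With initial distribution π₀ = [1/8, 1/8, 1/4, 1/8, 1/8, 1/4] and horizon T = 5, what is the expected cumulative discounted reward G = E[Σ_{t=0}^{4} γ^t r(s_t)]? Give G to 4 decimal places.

t=0: π = [0.1250, 0.1250, 0.2500, 0.1250, 0.1250, 0.2500], E[r] = 1.3750, γ^t·E[r] = 1.375000, running G = 1.375000
t=1: π = [0.1406, 0.1719, 0.2031, 0.1563, 0.1719, 0.1563], E[r] = 1.3438, γ^t·E[r] = 1.209375, running G = 2.584375
t=2: π = [0.1465, 0.1621, 0.2109, 0.1641, 0.1719, 0.1445], E[r] = 1.3711, γ^t·E[r] = 1.110586, running G = 3.694961
t=3: π = [0.1453, 0.1614, 0.2126, 0.1660, 0.1716, 0.1431], E[r] = 1.3828, γ^t·E[r] = 1.008070, running G = 4.703031
t=4: π = [0.1452, 0.1610, 0.2126, 0.1665, 0.1718, 0.1429], E[r] = 1.3823, γ^t·E[r] = 0.906903, running G = 5.609934

G = 5.6099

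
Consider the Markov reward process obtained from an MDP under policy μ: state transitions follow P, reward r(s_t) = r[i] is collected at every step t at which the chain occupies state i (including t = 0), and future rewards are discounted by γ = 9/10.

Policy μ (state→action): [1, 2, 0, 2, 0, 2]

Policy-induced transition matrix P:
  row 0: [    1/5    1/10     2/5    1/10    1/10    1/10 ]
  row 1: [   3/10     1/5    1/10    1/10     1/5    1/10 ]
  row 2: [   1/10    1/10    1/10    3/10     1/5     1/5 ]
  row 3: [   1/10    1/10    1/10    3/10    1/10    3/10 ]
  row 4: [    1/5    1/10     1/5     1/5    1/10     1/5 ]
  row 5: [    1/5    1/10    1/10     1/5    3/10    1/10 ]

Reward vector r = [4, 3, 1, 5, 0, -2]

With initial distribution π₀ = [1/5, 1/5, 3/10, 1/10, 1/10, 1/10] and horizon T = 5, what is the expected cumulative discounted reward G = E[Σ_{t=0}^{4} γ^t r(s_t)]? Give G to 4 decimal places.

G = 7.8916

t=0: π = [0.2000, 0.2000, 0.3000, 0.1000, 0.1000, 0.1000], E[r] = 2.0000, γ^t·E[r] = 2.000000, running G = 2.000000
t=1: π = [0.1800, 0.1200, 0.1700, 0.2000, 0.1700, 0.1600], E[r] = 1.9300, γ^t·E[r] = 1.737000, running G = 3.737000
t=2: π = [0.1750, 0.1120, 0.1710, 0.2070, 0.1610, 0.1740], E[r] = 1.8940, γ^t·E[r] = 1.534140, running G = 5.271140
t=3: π = [0.1734, 0.1112, 0.1686, 0.2091, 0.1631, 0.1746], E[r] = 1.8921, γ^t·E[r] = 1.379341, running G = 6.650481
t=4: π = [0.1734, 0.1111, 0.1683, 0.2093, 0.1629, 0.1750], E[r] = 1.8917, γ^t·E[r] = 1.241118, running G = 7.891599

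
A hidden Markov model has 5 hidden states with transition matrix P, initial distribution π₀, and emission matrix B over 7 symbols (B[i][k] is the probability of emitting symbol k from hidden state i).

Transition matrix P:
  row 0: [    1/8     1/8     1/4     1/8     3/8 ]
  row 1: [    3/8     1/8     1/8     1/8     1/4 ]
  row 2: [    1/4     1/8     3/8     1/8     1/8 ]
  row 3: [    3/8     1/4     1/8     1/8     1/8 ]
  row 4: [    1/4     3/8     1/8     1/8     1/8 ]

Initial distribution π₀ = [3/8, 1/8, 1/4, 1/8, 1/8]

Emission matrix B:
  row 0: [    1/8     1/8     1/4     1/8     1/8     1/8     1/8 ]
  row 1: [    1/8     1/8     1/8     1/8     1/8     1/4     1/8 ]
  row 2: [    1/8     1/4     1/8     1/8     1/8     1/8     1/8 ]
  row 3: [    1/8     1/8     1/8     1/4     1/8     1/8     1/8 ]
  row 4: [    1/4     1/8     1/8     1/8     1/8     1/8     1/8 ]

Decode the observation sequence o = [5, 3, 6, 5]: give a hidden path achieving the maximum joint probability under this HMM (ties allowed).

t=0: δ = [4.688e-02, 3.125e-02, 3.125e-02, 1.562e-02, 1.562e-02]  (obs o_0=5)
t=1: δ = [1.465e-03, 7.324e-04, 1.465e-03, 1.465e-03, 2.197e-03]  ψ = [1, 0, 0, 0, 0]  (obs o_1=3)
t=2: δ = [6.866e-05, 1.030e-04, 6.866e-05, 3.433e-05, 6.866e-05]  ψ = [3, 4, 2, 4, 0]  (obs o_2=6)
t=3: δ = [4.828e-06, 6.437e-06, 3.219e-06, 1.609e-06, 3.219e-06]  ψ = [1, 4, 2, 1, 0]  (obs o_3=5)
backtrack: best end state = 1; path = [1, 0, 4, 1]

path = [1, 0, 4, 1]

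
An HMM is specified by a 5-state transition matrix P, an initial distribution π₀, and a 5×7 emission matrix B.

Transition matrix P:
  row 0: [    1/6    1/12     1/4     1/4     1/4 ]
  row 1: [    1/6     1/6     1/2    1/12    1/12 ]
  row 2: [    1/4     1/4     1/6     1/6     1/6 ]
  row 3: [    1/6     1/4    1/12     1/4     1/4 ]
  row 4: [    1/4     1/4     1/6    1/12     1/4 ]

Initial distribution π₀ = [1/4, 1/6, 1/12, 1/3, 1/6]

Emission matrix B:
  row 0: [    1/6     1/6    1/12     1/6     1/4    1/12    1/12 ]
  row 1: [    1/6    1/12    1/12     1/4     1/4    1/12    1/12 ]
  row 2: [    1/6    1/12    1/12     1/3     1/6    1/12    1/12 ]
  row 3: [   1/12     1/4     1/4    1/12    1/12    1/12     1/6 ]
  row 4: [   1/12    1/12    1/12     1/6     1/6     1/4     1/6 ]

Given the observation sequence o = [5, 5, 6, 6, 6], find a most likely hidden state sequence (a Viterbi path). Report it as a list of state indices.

path = [4, 4, 4, 4, 4]

t=0: δ = [2.083e-02, 1.389e-02, 6.944e-03, 2.778e-02, 4.167e-02]  (obs o_0=5)
t=1: δ = [8.681e-04, 8.681e-04, 5.787e-04, 5.787e-04, 2.604e-03]  ψ = [4, 4, 1, 3, 4]  (obs o_1=5)
t=2: δ = [5.425e-05, 5.425e-05, 3.617e-05, 3.617e-05, 1.085e-04]  ψ = [4, 4, 1, 0, 4]  (obs o_2=6)
t=3: δ = [2.261e-06, 2.261e-06, 2.261e-06, 2.261e-06, 4.521e-06]  ψ = [4, 4, 1, 0, 4]  (obs o_3=6)
t=4: δ = [9.419e-08, 9.419e-08, 9.419e-08, 9.419e-08, 1.884e-07]  ψ = [4, 4, 1, 0, 4]  (obs o_4=6)
backtrack: best end state = 4; path = [4, 4, 4, 4, 4]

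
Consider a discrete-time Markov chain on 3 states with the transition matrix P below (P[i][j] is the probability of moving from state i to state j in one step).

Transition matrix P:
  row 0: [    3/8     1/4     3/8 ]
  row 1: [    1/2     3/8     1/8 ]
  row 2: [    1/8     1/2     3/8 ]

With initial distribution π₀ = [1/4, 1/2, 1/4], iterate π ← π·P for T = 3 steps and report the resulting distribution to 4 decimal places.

t=0: π = [0.2500, 0.5000, 0.2500]
t=1: π = [0.3750, 0.3750, 0.2500]
t=2: π = [0.3594, 0.3594, 0.2813]
t=3: π = [0.3496, 0.3652, 0.2852]

π = [0.3496, 0.3652, 0.2852]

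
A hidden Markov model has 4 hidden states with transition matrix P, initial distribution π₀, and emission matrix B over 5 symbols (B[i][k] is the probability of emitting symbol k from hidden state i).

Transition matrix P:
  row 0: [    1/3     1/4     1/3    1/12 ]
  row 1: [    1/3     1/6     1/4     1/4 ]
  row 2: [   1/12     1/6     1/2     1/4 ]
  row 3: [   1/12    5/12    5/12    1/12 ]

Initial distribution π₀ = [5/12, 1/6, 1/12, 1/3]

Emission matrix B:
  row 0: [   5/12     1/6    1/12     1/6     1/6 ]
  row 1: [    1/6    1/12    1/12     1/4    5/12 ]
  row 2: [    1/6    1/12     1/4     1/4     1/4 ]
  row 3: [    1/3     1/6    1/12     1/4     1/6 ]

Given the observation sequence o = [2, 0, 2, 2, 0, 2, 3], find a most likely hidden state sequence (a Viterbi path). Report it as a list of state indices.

t=0: δ = [3.472e-02, 1.389e-02, 2.083e-02, 2.778e-02]  (obs o_0=2)
t=1: δ = [4.823e-03, 1.929e-03, 1.929e-03, 1.736e-03]  ψ = [0, 3, 0, 2]  (obs o_1=0)
t=2: δ = [1.340e-04, 1.005e-04, 4.019e-04, 4.019e-05]  ψ = [0, 0, 0, 1]  (obs o_2=2)
t=3: δ = [3.721e-06, 5.582e-06, 5.023e-05, 8.372e-06]  ψ = [0, 2, 2, 2]  (obs o_3=2)
t=4: δ = [1.744e-06, 1.395e-06, 4.186e-06, 4.186e-06]  ψ = [2, 2, 2, 2]  (obs o_4=0)
t=5: δ = [4.845e-08, 1.454e-07, 5.233e-07, 8.721e-08]  ψ = [0, 3, 2, 2]  (obs o_5=2)
t=6: δ = [8.075e-09, 2.180e-08, 6.541e-08, 3.270e-08]  ψ = [1, 2, 2, 2]  (obs o_6=3)
backtrack: best end state = 2; path = [0, 0, 2, 2, 2, 2, 2]

path = [0, 0, 2, 2, 2, 2, 2]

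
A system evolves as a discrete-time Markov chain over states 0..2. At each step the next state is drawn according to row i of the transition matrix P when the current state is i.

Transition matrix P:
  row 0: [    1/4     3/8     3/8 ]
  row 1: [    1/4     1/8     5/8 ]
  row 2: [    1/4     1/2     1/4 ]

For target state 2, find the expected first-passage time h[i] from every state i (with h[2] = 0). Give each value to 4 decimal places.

First-step conditioning: h[2] = 0; for i ≠ 2, h[i] = 1 + Σ_k P[i][k]·h[k].
  h[0] = 1 + 1/4·h[0] + 3/8·h[1]
  h[1] = 1 + 1/4·h[0] + 1/8·h[1]
Solving the 2×2 linear system over states ≠ 2 gives exactly h = [20/9, 16/9, 0] (h[2] = 0 is the target).

h = [2.2222, 1.7778, 0.0000]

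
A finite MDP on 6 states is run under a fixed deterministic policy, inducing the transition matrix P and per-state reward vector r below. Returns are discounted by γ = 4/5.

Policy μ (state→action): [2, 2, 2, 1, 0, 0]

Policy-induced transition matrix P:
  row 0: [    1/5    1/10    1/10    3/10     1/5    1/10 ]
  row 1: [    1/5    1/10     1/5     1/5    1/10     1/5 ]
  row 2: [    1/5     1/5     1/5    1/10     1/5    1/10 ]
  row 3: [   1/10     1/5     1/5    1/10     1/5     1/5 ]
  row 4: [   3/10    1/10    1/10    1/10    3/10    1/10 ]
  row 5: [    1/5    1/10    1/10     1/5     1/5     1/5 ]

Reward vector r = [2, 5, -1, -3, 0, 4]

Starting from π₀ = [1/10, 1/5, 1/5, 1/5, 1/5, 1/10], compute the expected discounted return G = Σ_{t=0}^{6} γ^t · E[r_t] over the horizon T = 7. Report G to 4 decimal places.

t=0: π = [0.1000, 0.2000, 0.2000, 0.2000, 0.2000, 0.1000], E[r] = 0.8000, γ^t·E[r] = 0.800000, running G = 0.800000
t=1: π = [0.2000, 0.1400, 0.1600, 0.1500, 0.2000, 0.1500], E[r] = 1.0900, γ^t·E[r] = 0.872000, running G = 1.672000
t=2: π = [0.2050, 0.1310, 0.1450, 0.1690, 0.2060, 0.1440], E[r] = 0.9890, γ^t·E[r] = 0.632960, running G = 2.304960
t=3: π = [0.2037, 0.1314, 0.1445, 0.1685, 0.2075, 0.1444], E[r] = 0.9920, γ^t·E[r] = 0.507904, running G = 2.812864
t=4: π = [0.2039, 0.1313, 0.1444, 0.1683, 0.2076, 0.1444], E[r] = 0.9926, γ^t·E[r] = 0.406577, running G = 3.219441
t=5: π = [0.2039, 0.1313, 0.1444, 0.1684, 0.2076, 0.1444], E[r] = 0.9924, γ^t·E[r] = 0.325187, running G = 3.544628
t=6: π = [0.2039, 0.1313, 0.1444, 0.1684, 0.2076, 0.1444], E[r] = 0.9924, γ^t·E[r] = 0.260147, running G = 3.804776

G = 3.8048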